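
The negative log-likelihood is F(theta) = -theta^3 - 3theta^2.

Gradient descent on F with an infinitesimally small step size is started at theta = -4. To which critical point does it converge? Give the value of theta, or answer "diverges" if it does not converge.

F'(theta) = -3theta(theta + 2), so F'(-4) = -24.
Gradient descent moves in the -F' direction, i.e. theta is increasing.
The nearest critical point in that direction is theta = -2, where F'' = 6 > 0 (a local minimum). The iterate converges there.

-2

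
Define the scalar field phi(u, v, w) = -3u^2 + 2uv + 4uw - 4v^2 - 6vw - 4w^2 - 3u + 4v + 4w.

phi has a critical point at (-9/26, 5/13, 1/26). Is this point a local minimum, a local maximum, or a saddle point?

local maximum

The Hessian is constant: H = [[-6, 2, 4], [2, -8, -6], [4, -6, -8]].
Leading principal minors: Δ₁ = -6, Δ₂ = 44, Δ₃ = -104.
The minors alternate sign starting negative (−, +, −), so H is negative definite: a local maximum.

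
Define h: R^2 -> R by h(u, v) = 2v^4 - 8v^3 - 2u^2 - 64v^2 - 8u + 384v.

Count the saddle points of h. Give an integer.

2

h separates as a function of u plus a function of v, so ∇h=0 decouples.
∂h/∂u = -4(u + 2) = 0 at u ∈ {-2}; ∂h/∂v = 8(v - 4)(v - 3)(v + 4) = 0 at v ∈ {-4, 3, 4}.
The Hessian is diagonal: diag(h_uu, h_vv). Second derivatives: h_uu(-2)=-4; h_vv(-4)=448, h_vv(3)=-56, h_vv(4)=64.
Saddle points occur where the two diagonal entries have opposite signs: (-2, -4), (-2, 4). Count: 2.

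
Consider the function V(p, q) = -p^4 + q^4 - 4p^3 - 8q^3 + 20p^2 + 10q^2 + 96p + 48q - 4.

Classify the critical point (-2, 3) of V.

The mixed partial ∂²V/∂p∂q is 0, so the Hessian at any point is diag(V_pp, V_qq) = diag(4(-3p^2 - 6p + 10), 4(3q^2 - 12q + 5)).
At (-2, 3): H = diag(40, -16).
The eigenvalues have opposite signs, so H is indefinite: a saddle point.

saddle point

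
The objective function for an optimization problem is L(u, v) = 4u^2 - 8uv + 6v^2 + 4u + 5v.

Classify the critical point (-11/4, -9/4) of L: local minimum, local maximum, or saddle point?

The Hessian of L is constant: H = [[8, -8], [-8, 12]].
det(H) = 8·12 − (-8)² = 32.
det(H) > 0 and tr(H) = 20 > 0, so H is positive definite and the point is a local minimum.

local minimum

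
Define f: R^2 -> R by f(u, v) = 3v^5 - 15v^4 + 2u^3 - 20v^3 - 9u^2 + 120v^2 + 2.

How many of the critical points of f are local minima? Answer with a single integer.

f separates as a function of u plus a function of v, so ∇f=0 decouples.
∂f/∂u = 6u(u - 3) = 0 at u ∈ {0, 3}; ∂f/∂v = 15v(v - 4)(v - 2)(v + 2) = 0 at v ∈ {-2, 0, 2, 4}.
The Hessian is diagonal: diag(f_uu, f_vv). Second derivatives: f_uu(0)=-18, f_uu(3)=18; f_vv(-2)=-720, f_vv(0)=240, f_vv(2)=-240, f_vv(4)=720.
Local minima occur where both diagonal entries positive: (3, 0), (3, 4). Count: 2.

2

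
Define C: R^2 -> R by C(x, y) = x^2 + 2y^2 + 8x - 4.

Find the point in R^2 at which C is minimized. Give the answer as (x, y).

C(x,y) separates as P(x) + Q(y) − 4, so its minimum is min P + min Q − 4.
P'(x) = 2x + 8 vanishes at x ∈ {-4}; Q'(y) = 4y vanishes at y ∈ {0}.
Local minima of P (where P''>0): P(-4)=-16. Local minima of Q: Q(0)=0.
So the global minimum of C is P(-4) + Q(0) − 4 = -16 + 0 − 4 = -20, attained at (-4, 0).

(-4, 0)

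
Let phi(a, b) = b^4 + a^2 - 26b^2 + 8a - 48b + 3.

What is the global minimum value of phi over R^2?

phi(a,b) separates as P(a) + Q(b) + 3, so its minimum is min P + min Q + 3.
P'(a) = 2a + 8 vanishes at a ∈ {-4}; Q'(b) = 4(b - 4)(b + 1)(b + 3) vanishes at b ∈ {-3, -1, 4}.
Local minima of P (where P''>0): P(-4)=-16. Local minima of Q: Q(-3)=-9, Q(4)=-352.
So the global minimum of phi is P(-4) + Q(4) + 3 = -16 − 352 + 3 = -365, attained at (-4, 4).

-365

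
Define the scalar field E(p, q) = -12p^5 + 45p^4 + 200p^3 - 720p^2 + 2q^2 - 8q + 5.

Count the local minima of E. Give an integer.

2

E separates as a function of p plus a function of q, so ∇E=0 decouples.
∂E/∂p = -60p(p - 4)(p - 2)(p + 3) = 0 at p ∈ {-3, 0, 2, 4}; ∂E/∂q = 4(q - 2) = 0 at q ∈ {2}.
The Hessian is diagonal: diag(E_pp, E_qq). Second derivatives: E_pp(-3)=6300, E_pp(0)=-1440, E_pp(2)=1200, E_pp(4)=-3360; E_qq(2)=4.
Local minima occur where both diagonal entries positive: (-3, 2), (2, 2). Count: 2.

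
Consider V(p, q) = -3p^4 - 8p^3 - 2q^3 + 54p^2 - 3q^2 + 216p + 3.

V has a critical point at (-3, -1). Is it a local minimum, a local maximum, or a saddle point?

The mixed partial ∂²V/∂p∂q is 0, so the Hessian at any point is diag(V_pp, V_qq) = diag(12(-3p^2 - 4p + 9), -6(2q + 1)).
At (-3, -1): H = diag(-72, 6).
The eigenvalues have opposite signs, so H is indefinite: a saddle point.

saddle point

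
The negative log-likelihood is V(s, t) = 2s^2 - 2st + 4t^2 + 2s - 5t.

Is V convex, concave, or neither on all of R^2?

convex

V is quadratic, so its Hessian is the constant matrix H = [[4, -2], [-2, 8]].
det(H) = 28, tr(H) = 12.
det(H) > 0 and tr(H) > 0, so H is positive definite everywhere: convex.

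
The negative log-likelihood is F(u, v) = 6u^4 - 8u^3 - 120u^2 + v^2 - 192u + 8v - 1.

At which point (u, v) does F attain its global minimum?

F(u,v) separates as P(u) + Q(v) − 1, so its minimum is min P + min Q − 1.
P'(u) = 24(u - 4)(u + 1)(u + 2) vanishes at u ∈ {-2, -1, 4}; Q'(v) = 2v + 8 vanishes at v ∈ {-4}.
Local minima of P (where P''>0): P(-2)=64, P(4)=-1664. Local minima of Q: Q(-4)=-16.
So the global minimum of F is P(4) + Q(-4) − 1 = -1664 − 16 − 1 = -1681, attained at (4, -4).

(4, -4)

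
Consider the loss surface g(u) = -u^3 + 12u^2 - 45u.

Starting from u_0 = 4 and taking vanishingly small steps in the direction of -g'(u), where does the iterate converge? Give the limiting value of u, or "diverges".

g'(u) = -3(u - 5)(u - 3), so g'(4) = 3.
Gradient descent moves in the -g' direction, i.e. u is decreasing.
The nearest critical point in that direction is u = 3, where g'' = 6 > 0 (a local minimum). The iterate converges there.

3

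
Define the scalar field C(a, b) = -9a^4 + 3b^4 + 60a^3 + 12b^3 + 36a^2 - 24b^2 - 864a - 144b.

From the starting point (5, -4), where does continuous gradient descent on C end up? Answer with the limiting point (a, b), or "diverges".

C is separable, so gradient descent decouples: a follows -∂C/∂a, b follows -∂C/∂b.
∂C/∂a = -36(a - 4)(a - 3)(a + 2); at a=5 this is -504, so a increases.
∂C/∂b = 12(b - 2)(b + 2)(b + 3); at b=-4 this is -144, so b increases.
The a-coordinate has no critical point in that direction and runs off to infinity.

diverges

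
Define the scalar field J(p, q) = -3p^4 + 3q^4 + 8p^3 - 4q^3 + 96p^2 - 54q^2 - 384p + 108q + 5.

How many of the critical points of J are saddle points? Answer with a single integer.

5

J separates as a function of p plus a function of q, so ∇J=0 decouples.
∂J/∂p = -12(p - 4)(p - 2)(p + 4) = 0 at p ∈ {-4, 2, 4}; ∂J/∂q = 12(q - 3)(q - 1)(q + 3) = 0 at q ∈ {-3, 1, 3}.
The Hessian is diagonal: diag(J_pp, J_qq). Second derivatives: J_pp(-4)=-576, J_pp(2)=144, J_pp(4)=-192; J_qq(-3)=288, J_qq(1)=-96, J_qq(3)=144.
Saddle points occur where the two diagonal entries have opposite signs: (-4, -3), (-4, 3), (2, 1), (4, -3), (4, 3). Count: 5.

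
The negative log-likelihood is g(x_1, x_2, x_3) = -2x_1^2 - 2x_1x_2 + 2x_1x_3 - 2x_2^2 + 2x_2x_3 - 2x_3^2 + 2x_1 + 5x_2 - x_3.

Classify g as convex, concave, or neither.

g is quadratic, so its Hessian is the constant matrix H = [[-4, -2, 2], [-2, -4, 2], [2, 2, -4]].
Leading principal minors: -4, 12, -32.
Signs alternate −, +, − ⇒ H ≺ 0 ⇒ concave.

concave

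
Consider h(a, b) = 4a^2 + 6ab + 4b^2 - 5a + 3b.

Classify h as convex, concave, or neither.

h is quadratic, so its Hessian is the constant matrix H = [[8, 6], [6, 8]].
det(H) = 28, tr(H) = 16.
det(H) > 0 and tr(H) > 0, so H is positive definite everywhere: convex.

convex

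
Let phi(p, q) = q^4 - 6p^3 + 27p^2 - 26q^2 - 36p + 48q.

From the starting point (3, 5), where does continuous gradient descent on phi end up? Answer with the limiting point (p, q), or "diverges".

diverges

phi is separable, so gradient descent decouples: p follows -∂phi/∂p, q follows -∂phi/∂q.
∂phi/∂p = -18(p - 2)(p - 1); at p=3 this is -36, so p increases.
∂phi/∂q = 4(q - 3)(q - 1)(q + 4); at q=5 this is 288, so q decreases.
The p-coordinate has no critical point in that direction and runs off to infinity.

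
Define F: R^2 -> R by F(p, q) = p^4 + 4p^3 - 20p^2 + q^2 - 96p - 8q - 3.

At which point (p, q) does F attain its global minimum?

(3, 4)

F(p,q) separates as A(p) + B(q) − 3, so its minimum is min A + min B − 3.
A'(p) = 4(p - 3)(p + 2)(p + 4) vanishes at p ∈ {-4, -2, 3}; B'(q) = 2q - 8 vanishes at q ∈ {4}.
Local minima of A (where A''>0): A(-4)=64, A(3)=-279. Local minima of B: B(4)=-16.
So the global minimum of F is A(3) + B(4) − 3 = -279 − 16 − 3 = -298, attained at (3, 4).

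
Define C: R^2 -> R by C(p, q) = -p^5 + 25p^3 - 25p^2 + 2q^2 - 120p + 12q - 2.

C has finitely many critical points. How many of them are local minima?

2

C separates as a function of p plus a function of q, so ∇C=0 decouples.
∂C/∂p = -5(p - 3)(p - 2)(p + 1)(p + 4) = 0 at p ∈ {-4, -1, 2, 3}; ∂C/∂q = 4(q + 3) = 0 at q ∈ {-3}.
The Hessian is diagonal: diag(C_pp, C_qq). Second derivatives: C_pp(-4)=630, C_pp(-1)=-180, C_pp(2)=90, C_pp(3)=-140; C_qq(-3)=4.
Local minima occur where both diagonal entries positive: (-4, -3), (2, -3). Count: 2.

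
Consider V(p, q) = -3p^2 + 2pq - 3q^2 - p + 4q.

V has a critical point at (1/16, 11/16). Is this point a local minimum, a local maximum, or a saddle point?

local maximum

The Hessian of V is constant: H = [[-6, 2], [2, -6]].
det(H) = (-6)·(-6) − 2² = 32.
det(H) > 0 and tr(H) = -12 < 0, so H is negative definite and the point is a local maximum.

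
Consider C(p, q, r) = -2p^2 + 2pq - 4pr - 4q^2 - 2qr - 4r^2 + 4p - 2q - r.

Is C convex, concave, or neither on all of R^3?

C is quadratic, so its Hessian is the constant matrix H = [[-4, 2, -4], [2, -8, -2], [-4, -2, -8]].
Leading principal minors: -4, 28, -48.
Signs alternate −, +, − ⇒ H ≺ 0 ⇒ concave.

concave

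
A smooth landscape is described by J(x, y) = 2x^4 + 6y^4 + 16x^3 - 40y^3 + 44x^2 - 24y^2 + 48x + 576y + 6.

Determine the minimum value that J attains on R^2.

J(x,y) separates as P(x) + Q(y) + 6, so its minimum is min P + min Q + 6.
P'(x) = 8(x + 1)(x + 2)(x + 3) vanishes at x ∈ {-3, -2, -1}; Q'(y) = 24(y - 4)(y - 3)(y + 2) vanishes at y ∈ {-2, 3, 4}.
Local minima of P (where P''>0): P(-3)=-18, P(-1)=-18. Local minima of Q: Q(-2)=-832, Q(4)=896.
So the global minimum of J is P(-3) + Q(-2) + 6 = -18 − 832 + 6 = -844, attained at (-3, -2).

-844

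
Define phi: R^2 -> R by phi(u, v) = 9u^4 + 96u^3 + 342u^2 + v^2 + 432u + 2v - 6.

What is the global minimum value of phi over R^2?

phi(u,v) separates as P(u) + Q(v) − 6, so its minimum is min P + min Q − 6.
P'(u) = 36(u + 1)(u + 3)(u + 4) vanishes at u ∈ {-4, -3, -1}; Q'(v) = 2v + 2 vanishes at v ∈ {-1}.
Local minima of P (where P''>0): P(-4)=-96, P(-1)=-177. Local minima of Q: Q(-1)=-1.
So the global minimum of phi is P(-1) + Q(-1) − 6 = -177 − 1 − 6 = -184, attained at (-1, -1).

-184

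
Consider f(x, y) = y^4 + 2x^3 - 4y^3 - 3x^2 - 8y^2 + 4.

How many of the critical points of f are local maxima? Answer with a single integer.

f separates as a function of x plus a function of y, so ∇f=0 decouples.
∂f/∂x = 6x(x - 1) = 0 at x ∈ {0, 1}; ∂f/∂y = 4y(y - 4)(y + 1) = 0 at y ∈ {-1, 0, 4}.
The Hessian is diagonal: diag(f_xx, f_yy). Second derivatives: f_xx(0)=-6, f_xx(1)=6; f_yy(-1)=20, f_yy(0)=-16, f_yy(4)=80.
Local maxima occur where both diagonal entries negative: (0, 0). Count: 1.

1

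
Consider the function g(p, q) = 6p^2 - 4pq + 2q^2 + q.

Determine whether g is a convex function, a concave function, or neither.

g is quadratic, so its Hessian is the constant matrix H = [[12, -4], [-4, 4]].
det(H) = 32, tr(H) = 16.
det(H) > 0 and tr(H) > 0, so H is positive definite everywhere: convex.

convex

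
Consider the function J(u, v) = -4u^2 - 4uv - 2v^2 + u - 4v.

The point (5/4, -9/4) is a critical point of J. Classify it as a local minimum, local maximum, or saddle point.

local maximum

The Hessian of J is constant: H = [[-8, -4], [-4, -4]].
det(H) = (-8)·(-4) − (-4)² = 16.
det(H) > 0 and tr(H) = -12 < 0, so H is negative definite and the point is a local maximum.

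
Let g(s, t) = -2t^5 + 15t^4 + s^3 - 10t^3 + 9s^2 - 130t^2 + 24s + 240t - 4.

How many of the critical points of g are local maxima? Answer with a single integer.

g separates as a function of s plus a function of t, so ∇g=0 decouples.
∂g/∂s = 3(s + 2)(s + 4) = 0 at s ∈ {-4, -2}; ∂g/∂t = -10(t - 4)(t - 3)(t - 1)(t + 2) = 0 at t ∈ {-2, 1, 3, 4}.
The Hessian is diagonal: diag(g_ss, g_tt). Second derivatives: g_ss(-4)=-6, g_ss(-2)=6; g_tt(-2)=900, g_tt(1)=-180, g_tt(3)=100, g_tt(4)=-180.
Local maxima occur where both diagonal entries negative: (-4, 1), (-4, 4). Count: 2.

2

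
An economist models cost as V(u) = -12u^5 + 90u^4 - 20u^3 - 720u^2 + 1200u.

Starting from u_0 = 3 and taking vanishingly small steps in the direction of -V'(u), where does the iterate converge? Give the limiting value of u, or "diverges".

2

V'(u) = -60(u - 5)(u - 2)(u - 1)(u + 2), so V'(3) = 1200.
Gradient descent moves in the -V' direction, i.e. u is decreasing.
The nearest critical point in that direction is u = 2, where V'' = 720 > 0 (a local minimum). The iterate converges there.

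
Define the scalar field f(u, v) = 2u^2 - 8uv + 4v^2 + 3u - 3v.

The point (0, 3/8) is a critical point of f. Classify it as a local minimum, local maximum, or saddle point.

saddle point

The Hessian of f is constant: H = [[4, -8], [-8, 8]].
det(H) = 4·8 − (-8)² = -32.
Since det(H) < 0, H is indefinite and the critical point is a saddle point.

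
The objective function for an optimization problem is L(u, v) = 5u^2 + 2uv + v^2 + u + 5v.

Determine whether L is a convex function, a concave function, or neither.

convex

L is quadratic, so its Hessian is the constant matrix H = [[10, 2], [2, 2]].
det(H) = 16, tr(H) = 12.
det(H) > 0 and tr(H) > 0, so H is positive definite everywhere: convex.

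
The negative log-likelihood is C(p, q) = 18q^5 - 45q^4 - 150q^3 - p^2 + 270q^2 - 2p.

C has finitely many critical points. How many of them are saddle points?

C separates as a function of p plus a function of q, so ∇C=0 decouples.
∂C/∂p = -2(p + 1) = 0 at p ∈ {-1}; ∂C/∂q = 90q(q - 3)(q - 1)(q + 2) = 0 at q ∈ {-2, 0, 1, 3}.
The Hessian is diagonal: diag(C_pp, C_qq). Second derivatives: C_pp(-1)=-2; C_qq(-2)=-2700, C_qq(0)=540, C_qq(1)=-540, C_qq(3)=2700.
Saddle points occur where the two diagonal entries have opposite signs: (-1, 0), (-1, 3). Count: 2.

2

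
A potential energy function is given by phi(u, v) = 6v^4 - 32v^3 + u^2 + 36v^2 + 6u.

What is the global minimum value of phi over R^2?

phi(u,v) separates as P(u) + Q(v), so its minimum is min P + min Q.
P'(u) = 2u + 6 vanishes at u ∈ {-3}; Q'(v) = 24v(v - 3)(v - 1) vanishes at v ∈ {0, 1, 3}.
Local minima of P (where P''>0): P(-3)=-9. Local minima of Q: Q(0)=0, Q(3)=-54.
So the global minimum of phi is P(-3) + Q(3) = -9 − 54 = -63, attained at (-3, 3).

-63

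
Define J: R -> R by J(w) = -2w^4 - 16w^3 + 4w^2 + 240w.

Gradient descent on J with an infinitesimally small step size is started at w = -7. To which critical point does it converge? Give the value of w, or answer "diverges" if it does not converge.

J'(w) = -8(w - 2)(w + 3)(w + 5), so J'(-7) = 576.
Gradient descent moves in the -J' direction, i.e. w is decreasing.
There is no critical point below w=-7, and J' keeps the same sign, so the iterate runs off to −∞.

diverges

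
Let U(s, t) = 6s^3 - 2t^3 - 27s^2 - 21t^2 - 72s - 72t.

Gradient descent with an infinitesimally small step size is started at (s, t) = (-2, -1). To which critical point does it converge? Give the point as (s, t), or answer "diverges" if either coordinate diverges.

diverges

U is separable, so gradient descent decouples: s follows -∂U/∂s, t follows -∂U/∂t.
∂U/∂s = 18(s - 4)(s + 1); at s=-2 this is 108, so s decreases.
∂U/∂t = -6(t + 3)(t + 4); at t=-1 this is -36, so t increases.
The s-coordinate has no critical point in that direction and runs off to infinity.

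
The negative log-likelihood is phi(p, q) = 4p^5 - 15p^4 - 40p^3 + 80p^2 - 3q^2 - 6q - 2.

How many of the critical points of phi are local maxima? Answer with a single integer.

phi separates as a function of p plus a function of q, so ∇phi=0 decouples.
∂phi/∂p = 20p(p - 4)(p - 1)(p + 2) = 0 at p ∈ {-2, 0, 1, 4}; ∂phi/∂q = -6(q + 1) = 0 at q ∈ {-1}.
The Hessian is diagonal: diag(phi_pp, phi_qq). Second derivatives: phi_pp(-2)=-720, phi_pp(0)=160, phi_pp(1)=-180, phi_pp(4)=1440; phi_qq(-1)=-6.
Local maxima occur where both diagonal entries negative: (-2, -1), (1, -1). Count: 2.

2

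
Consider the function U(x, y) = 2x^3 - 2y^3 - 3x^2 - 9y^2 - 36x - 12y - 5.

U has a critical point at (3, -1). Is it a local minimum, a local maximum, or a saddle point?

The mixed partial ∂²U/∂x∂y is 0, so the Hessian at any point is diag(U_xx, U_yy) = diag(6(2x - 1), -6(2y + 3)).
At (3, -1): H = diag(30, -6).
The eigenvalues have opposite signs, so H is indefinite: a saddle point.

saddle point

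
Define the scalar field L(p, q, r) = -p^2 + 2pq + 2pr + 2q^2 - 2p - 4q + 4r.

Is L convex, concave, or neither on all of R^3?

neither

L is quadratic, so its Hessian is the constant matrix H = [[-2, 2, 2], [2, 4, 0], [2, 0, 0]].
Leading principal minors: -2, -12, -16.
Neither pattern holds ⇒ H is indefinite ⇒ neither convex nor concave.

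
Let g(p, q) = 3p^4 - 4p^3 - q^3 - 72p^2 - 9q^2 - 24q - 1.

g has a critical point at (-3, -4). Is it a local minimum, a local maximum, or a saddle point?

The mixed partial ∂²g/∂p∂q is 0, so the Hessian at any point is diag(g_pp, g_qq) = diag(12(3p^2 - 2p - 12), -6(q + 3)).
At (-3, -4): H = diag(252, 6).
Both eigenvalues are positive, so H is positive definite: a local minimum.

local minimum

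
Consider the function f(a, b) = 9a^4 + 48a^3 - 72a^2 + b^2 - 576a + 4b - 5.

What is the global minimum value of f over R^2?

f(a,b) separates as P(a) + Q(b) − 5, so its minimum is min P + min Q − 5.
P'(a) = 36(a - 2)(a + 2)(a + 4) vanishes at a ∈ {-4, -2, 2}; Q'(b) = 2b + 4 vanishes at b ∈ {-2}.
Local minima of P (where P''>0): P(-4)=384, P(2)=-912. Local minima of Q: Q(-2)=-4.
So the global minimum of f is P(2) + Q(-2) − 5 = -912 − 4 − 5 = -921, attained at (2, -2).

-921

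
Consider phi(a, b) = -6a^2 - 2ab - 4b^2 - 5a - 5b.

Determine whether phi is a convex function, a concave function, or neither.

concave

phi is quadratic, so its Hessian is the constant matrix H = [[-12, -2], [-2, -8]].
det(H) = 92, tr(H) = -20.
det(H) > 0 and tr(H) < 0, so H is negative definite everywhere: concave.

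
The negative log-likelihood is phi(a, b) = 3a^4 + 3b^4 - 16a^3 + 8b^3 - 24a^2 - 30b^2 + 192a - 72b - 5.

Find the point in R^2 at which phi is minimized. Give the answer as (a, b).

(-2, 2)

phi(a,b) separates as P(a) + Q(b) − 5, so its minimum is min P + min Q − 5.
P'(a) = 12(a - 4)(a - 2)(a + 2) vanishes at a ∈ {-2, 2, 4}; Q'(b) = 12(b - 2)(b + 1)(b + 3) vanishes at b ∈ {-3, -1, 2}.
Local minima of P (where P''>0): P(-2)=-304, P(4)=128. Local minima of Q: Q(-3)=-27, Q(2)=-152.
So the global minimum of phi is P(-2) + Q(2) − 5 = -304 − 152 − 5 = -461, attained at (-2, 2).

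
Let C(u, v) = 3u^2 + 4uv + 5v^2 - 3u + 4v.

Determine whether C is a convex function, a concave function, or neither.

convex

C is quadratic, so its Hessian is the constant matrix H = [[6, 4], [4, 10]].
det(H) = 44, tr(H) = 16.
det(H) > 0 and tr(H) > 0, so H is positive definite everywhere: convex.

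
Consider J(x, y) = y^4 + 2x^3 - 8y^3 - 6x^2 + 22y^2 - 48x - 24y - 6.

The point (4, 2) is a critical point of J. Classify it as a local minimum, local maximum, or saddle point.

The mixed partial ∂²J/∂x∂y is 0, so the Hessian at any point is diag(J_xx, J_yy) = diag(12(x - 1), 4(3y^2 - 12y + 11)).
At (4, 2): H = diag(36, -4).
The eigenvalues have opposite signs, so H is indefinite: a saddle point.

saddle point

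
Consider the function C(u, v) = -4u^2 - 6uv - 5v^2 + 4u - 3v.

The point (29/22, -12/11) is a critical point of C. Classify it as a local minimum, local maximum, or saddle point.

The Hessian of C is constant: H = [[-8, -6], [-6, -10]].
det(H) = (-8)·(-10) − (-6)² = 44.
det(H) > 0 and tr(H) = -18 < 0, so H is negative definite and the point is a local maximum.

local maximum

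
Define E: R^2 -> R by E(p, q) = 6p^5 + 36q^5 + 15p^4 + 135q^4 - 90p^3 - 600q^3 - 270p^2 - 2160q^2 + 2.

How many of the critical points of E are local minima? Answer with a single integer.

4

E separates as a function of p plus a function of q, so ∇E=0 decouples.
∂E/∂p = 30p(p - 3)(p + 2)(p + 3) = 0 at p ∈ {-3, -2, 0, 3}; ∂E/∂q = 180q(q - 3)(q + 2)(q + 4) = 0 at q ∈ {-4, -2, 0, 3}.
The Hessian is diagonal: diag(E_pp, E_qq). Second derivatives: E_pp(-3)=-540, E_pp(-2)=300, E_pp(0)=-540, E_pp(3)=2700; E_qq(-4)=-10080, E_qq(-2)=3600, E_qq(0)=-4320, E_qq(3)=18900.
Local minima occur where both diagonal entries positive: (-2, -2), (-2, 3), (3, -2), (3, 3). Count: 4.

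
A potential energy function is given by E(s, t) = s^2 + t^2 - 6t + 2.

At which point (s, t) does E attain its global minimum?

E(s,t) separates as P(s) + Q(t) + 2, so its minimum is min P + min Q + 2.
P'(s) = 2s vanishes at s ∈ {0}; Q'(t) = 2(t - 3) vanishes at t ∈ {3}.
Local minima of P (where P''>0): P(0)=0. Local minima of Q: Q(3)=-9.
So the global minimum of E is P(0) + Q(3) + 2 = 0 − 9 + 2 = -7, attained at (0, 3).

(0, 3)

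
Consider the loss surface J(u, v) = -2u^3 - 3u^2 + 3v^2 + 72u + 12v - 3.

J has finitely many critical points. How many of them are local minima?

1

J separates as a function of u plus a function of v, so ∇J=0 decouples.
∂J/∂u = -6(u - 3)(u + 4) = 0 at u ∈ {-4, 3}; ∂J/∂v = 6(v + 2) = 0 at v ∈ {-2}.
The Hessian is diagonal: diag(J_uu, J_vv). Second derivatives: J_uu(-4)=42, J_uu(3)=-42; J_vv(-2)=6.
Local minima occur where both diagonal entries positive: (-4, -2). Count: 1.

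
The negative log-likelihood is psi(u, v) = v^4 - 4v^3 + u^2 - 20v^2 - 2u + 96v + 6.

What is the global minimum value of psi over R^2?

psi(u,v) separates as P(u) + Q(v) + 6, so its minimum is min P + min Q + 6.
P'(u) = 2u - 2 vanishes at u ∈ {1}; Q'(v) = 4(v - 4)(v - 2)(v + 3) vanishes at v ∈ {-3, 2, 4}.
Local minima of P (where P''>0): P(1)=-1. Local minima of Q: Q(-3)=-279, Q(4)=64.
So the global minimum of psi is P(1) + Q(-3) + 6 = -1 − 279 + 6 = -274, attained at (1, -3).

-274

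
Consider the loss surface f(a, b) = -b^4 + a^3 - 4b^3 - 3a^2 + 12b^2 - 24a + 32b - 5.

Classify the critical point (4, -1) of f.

local minimum

The mixed partial ∂²f/∂a∂b is 0, so the Hessian at any point is diag(f_aa, f_bb) = diag(6(a - 1), 12(-b^2 - 2b + 2)).
At (4, -1): H = diag(18, 36).
Both eigenvalues are positive, so H is positive definite: a local minimum.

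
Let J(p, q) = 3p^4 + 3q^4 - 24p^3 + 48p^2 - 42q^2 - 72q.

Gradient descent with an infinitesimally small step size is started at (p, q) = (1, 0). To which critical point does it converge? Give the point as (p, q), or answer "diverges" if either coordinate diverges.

J is separable, so gradient descent decouples: p follows -∂J/∂p, q follows -∂J/∂q.
∂J/∂p = 12p(p - 4)(p - 2); at p=1 this is 36, so p decreases.
∂J/∂q = 12(q - 3)(q + 1)(q + 2); at q=0 this is -72, so q increases.
p converges to its nearest critical value 0 (a local min of the p-part); q converges to 3. The iterate converges to (0, 3).

(0, 3)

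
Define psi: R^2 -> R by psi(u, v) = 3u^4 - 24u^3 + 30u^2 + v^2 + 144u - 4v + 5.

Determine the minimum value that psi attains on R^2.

-86

psi(u,v) separates as P(u) + Q(v) + 5, so its minimum is min P + min Q + 5.
P'(u) = 12(u - 4)(u - 3)(u + 1) vanishes at u ∈ {-1, 3, 4}; Q'(v) = 2v - 4 vanishes at v ∈ {2}.
Local minima of P (where P''>0): P(-1)=-87, P(4)=288. Local minima of Q: Q(2)=-4.
So the global minimum of psi is P(-1) + Q(2) + 5 = -87 − 4 + 5 = -86, attained at (-1, 2).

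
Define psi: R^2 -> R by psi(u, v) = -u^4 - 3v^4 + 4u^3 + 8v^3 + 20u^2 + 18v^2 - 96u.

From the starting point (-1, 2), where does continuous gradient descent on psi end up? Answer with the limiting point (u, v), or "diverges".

(2, 0)

psi is separable, so gradient descent decouples: u follows -∂psi/∂u, v follows -∂psi/∂v.
∂psi/∂u = -4(u - 4)(u - 2)(u + 3); at u=-1 this is -120, so u increases.
∂psi/∂v = -12v(v - 3)(v + 1); at v=2 this is 72, so v decreases.
u converges to its nearest critical value 2 (a local min of the u-part); v converges to 0. The iterate converges to (2, 0).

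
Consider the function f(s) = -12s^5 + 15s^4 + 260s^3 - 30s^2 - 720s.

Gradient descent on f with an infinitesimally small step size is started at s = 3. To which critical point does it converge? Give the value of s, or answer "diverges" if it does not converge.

1

f'(s) = -60(s - 4)(s - 1)(s + 1)(s + 3), so f'(3) = 2880.
Gradient descent moves in the -f' direction, i.e. s is decreasing.
The nearest critical point in that direction is s = 1, where f'' = 1440 > 0 (a local minimum). The iterate converges there.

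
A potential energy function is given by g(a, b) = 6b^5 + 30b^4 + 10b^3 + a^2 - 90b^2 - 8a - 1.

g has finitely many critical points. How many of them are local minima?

g separates as a function of a plus a function of b, so ∇g=0 decouples.
∂g/∂a = 2(a - 4) = 0 at a ∈ {4}; ∂g/∂b = 30b(b - 1)(b + 2)(b + 3) = 0 at b ∈ {-3, -2, 0, 1}.
The Hessian is diagonal: diag(g_aa, g_bb). Second derivatives: g_aa(4)=2; g_bb(-3)=-360, g_bb(-2)=180, g_bb(0)=-180, g_bb(1)=360.
Local minima occur where both diagonal entries positive: (4, -2), (4, 1). Count: 2.

2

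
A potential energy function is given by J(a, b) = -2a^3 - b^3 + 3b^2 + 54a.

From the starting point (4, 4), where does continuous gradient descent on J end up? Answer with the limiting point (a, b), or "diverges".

J is separable, so gradient descent decouples: a follows -∂J/∂a, b follows -∂J/∂b.
∂J/∂a = -6(a - 3)(a + 3); at a=4 this is -42, so a increases.
∂J/∂b = -3b(b - 2); at b=4 this is -24, so b increases.
The a-coordinate has no critical point in that direction and runs off to infinity.

diverges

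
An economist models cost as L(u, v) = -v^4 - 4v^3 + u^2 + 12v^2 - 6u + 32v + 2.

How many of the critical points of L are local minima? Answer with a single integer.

L separates as a function of u plus a function of v, so ∇L=0 decouples.
∂L/∂u = 2(u - 3) = 0 at u ∈ {3}; ∂L/∂v = -4(v - 2)(v + 1)(v + 4) = 0 at v ∈ {-4, -1, 2}.
The Hessian is diagonal: diag(L_uu, L_vv). Second derivatives: L_uu(3)=2; L_vv(-4)=-72, L_vv(-1)=36, L_vv(2)=-72.
Local minima occur where both diagonal entries positive: (3, -1). Count: 1.

1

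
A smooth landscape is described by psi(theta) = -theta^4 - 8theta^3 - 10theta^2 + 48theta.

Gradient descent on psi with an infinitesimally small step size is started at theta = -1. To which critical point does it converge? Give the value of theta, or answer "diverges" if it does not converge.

psi'(theta) = -4(theta - 1)(theta + 3)(theta + 4), so psi'(-1) = 48.
Gradient descent moves in the -psi' direction, i.e. theta is decreasing.
The nearest critical point in that direction is theta = -3, where psi'' = 16 > 0 (a local minimum). The iterate converges there.

-3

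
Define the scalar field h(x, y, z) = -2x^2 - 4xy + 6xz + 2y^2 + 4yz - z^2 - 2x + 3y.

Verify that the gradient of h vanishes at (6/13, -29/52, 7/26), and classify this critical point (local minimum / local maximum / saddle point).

∇h = (-4x - 4y + 6z - 2, -4x + 4y + 4z + 3, 6x + 4y - 2z); substituting (6/13, -29/52, 7/26) gives ∇h = (0, 0, 0), so (6/13, -29/52, 7/26) is indeed a critical point.
The Hessian is constant: H = [[-4, -4, 6], [-4, 4, 4], [6, 4, -2]].
Leading principal minors: Δ₁ = -4, Δ₂ = -32, Δ₃ = -208.
The minors fit neither the all-positive nor the alternating-sign pattern, so H is indefinite: a saddle point.

saddle point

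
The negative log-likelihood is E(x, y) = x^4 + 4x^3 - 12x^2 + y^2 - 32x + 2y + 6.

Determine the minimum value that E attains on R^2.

E(x,y) separates as P(x) + Q(y) + 6, so its minimum is min P + min Q + 6.
P'(x) = 4(x - 2)(x + 1)(x + 4) vanishes at x ∈ {-4, -1, 2}; Q'(y) = 2y + 2 vanishes at y ∈ {-1}.
Local minima of P (where P''>0): P(-4)=-64, P(2)=-64. Local minima of Q: Q(-1)=-1.
So the global minimum of E is P(-4) + Q(-1) + 6 = -64 − 1 + 6 = -59, attained at (-4, -1).

-59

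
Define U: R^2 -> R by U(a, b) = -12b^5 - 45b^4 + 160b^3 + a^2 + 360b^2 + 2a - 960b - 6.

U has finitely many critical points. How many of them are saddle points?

U separates as a function of a plus a function of b, so ∇U=0 decouples.
∂U/∂a = 2(a + 1) = 0 at a ∈ {-1}; ∂U/∂b = -60(b - 2)(b - 1)(b + 2)(b + 4) = 0 at b ∈ {-4, -2, 1, 2}.
The Hessian is diagonal: diag(U_aa, U_bb). Second derivatives: U_aa(-1)=2; U_bb(-4)=3600, U_bb(-2)=-1440, U_bb(1)=900, U_bb(2)=-1440.
Saddle points occur where the two diagonal entries have opposite signs: (-1, -2), (-1, 2). Count: 2.

2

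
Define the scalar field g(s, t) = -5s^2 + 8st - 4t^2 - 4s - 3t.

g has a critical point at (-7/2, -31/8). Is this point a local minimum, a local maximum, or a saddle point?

local maximum

The Hessian of g is constant: H = [[-10, 8], [8, -8]].
det(H) = (-10)·(-8) − 8² = 16.
det(H) > 0 and tr(H) = -18 < 0, so H is negative definite and the point is a local maximum.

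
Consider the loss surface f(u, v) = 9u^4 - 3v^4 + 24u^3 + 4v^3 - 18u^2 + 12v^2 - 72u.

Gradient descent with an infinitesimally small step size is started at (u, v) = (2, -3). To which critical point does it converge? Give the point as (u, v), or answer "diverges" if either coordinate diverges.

diverges

f is separable, so gradient descent decouples: u follows -∂f/∂u, v follows -∂f/∂v.
∂f/∂u = 36(u - 1)(u + 1)(u + 2); at u=2 this is 432, so u decreases.
∂f/∂v = -12v(v - 2)(v + 1); at v=-3 this is 360, so v decreases.
The v-coordinate has no critical point in that direction and runs off to infinity.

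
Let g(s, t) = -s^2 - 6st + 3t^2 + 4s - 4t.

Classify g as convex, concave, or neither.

g is quadratic, so its Hessian is the constant matrix H = [[-2, -6], [-6, 6]].
det(H) = -48, tr(H) = 4.
det(H) < 0, so H is indefinite: neither convex nor concave.

neither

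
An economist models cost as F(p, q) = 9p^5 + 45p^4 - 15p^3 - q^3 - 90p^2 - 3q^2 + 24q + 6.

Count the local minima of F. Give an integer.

F separates as a function of p plus a function of q, so ∇F=0 decouples.
∂F/∂p = 45p(p - 1)(p + 1)(p + 4) = 0 at p ∈ {-4, -1, 0, 1}; ∂F/∂q = -3(q - 2)(q + 4) = 0 at q ∈ {-4, 2}.
The Hessian is diagonal: diag(F_pp, F_qq). Second derivatives: F_pp(-4)=-2700, F_pp(-1)=270, F_pp(0)=-180, F_pp(1)=450; F_qq(-4)=18, F_qq(2)=-18.
Local minima occur where both diagonal entries positive: (-1, -4), (1, -4). Count: 2.

2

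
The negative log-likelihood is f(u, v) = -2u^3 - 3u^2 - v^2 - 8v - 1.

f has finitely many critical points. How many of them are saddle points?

1

f separates as a function of u plus a function of v, so ∇f=0 decouples.
∂f/∂u = -6u(u + 1) = 0 at u ∈ {-1, 0}; ∂f/∂v = -2(v + 4) = 0 at v ∈ {-4}.
The Hessian is diagonal: diag(f_uu, f_vv). Second derivatives: f_uu(-1)=6, f_uu(0)=-6; f_vv(-4)=-2.
Saddle points occur where the two diagonal entries have opposite signs: (-1, -4). Count: 1.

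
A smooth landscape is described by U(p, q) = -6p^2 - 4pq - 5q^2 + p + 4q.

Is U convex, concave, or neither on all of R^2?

U is quadratic, so its Hessian is the constant matrix H = [[-12, -4], [-4, -10]].
det(H) = 104, tr(H) = -22.
det(H) > 0 and tr(H) < 0, so H is negative definite everywhere: concave.

concave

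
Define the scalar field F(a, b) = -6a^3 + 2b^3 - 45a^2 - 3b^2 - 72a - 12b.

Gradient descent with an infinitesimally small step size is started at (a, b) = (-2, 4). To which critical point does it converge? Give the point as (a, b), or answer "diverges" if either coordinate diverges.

(-4, 2)

F is separable, so gradient descent decouples: a follows -∂F/∂a, b follows -∂F/∂b.
∂F/∂a = -18(a + 1)(a + 4); at a=-2 this is 36, so a decreases.
∂F/∂b = 6(b - 2)(b + 1); at b=4 this is 60, so b decreases.
a converges to its nearest critical value -4 (a local min of the a-part); b converges to 2. The iterate converges to (-4, 2).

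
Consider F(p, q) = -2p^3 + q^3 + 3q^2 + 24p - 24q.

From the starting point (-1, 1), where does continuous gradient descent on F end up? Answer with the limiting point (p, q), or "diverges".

F is separable, so gradient descent decouples: p follows -∂F/∂p, q follows -∂F/∂q.
∂F/∂p = -6(p - 2)(p + 2); at p=-1 this is 18, so p decreases.
∂F/∂q = 3(q - 2)(q + 4); at q=1 this is -15, so q increases.
p converges to its nearest critical value -2 (a local min of the p-part); q converges to 2. The iterate converges to (-2, 2).

(-2, 2)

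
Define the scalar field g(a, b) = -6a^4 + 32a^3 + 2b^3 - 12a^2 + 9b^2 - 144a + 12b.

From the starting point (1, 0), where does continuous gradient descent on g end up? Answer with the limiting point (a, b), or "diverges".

(2, -1)

g is separable, so gradient descent decouples: a follows -∂g/∂a, b follows -∂g/∂b.
∂g/∂a = -24(a - 3)(a - 2)(a + 1); at a=1 this is -96, so a increases.
∂g/∂b = 6(b + 1)(b + 2); at b=0 this is 12, so b decreases.
a converges to its nearest critical value 2 (a local min of the a-part); b converges to -1. The iterate converges to (2, -1).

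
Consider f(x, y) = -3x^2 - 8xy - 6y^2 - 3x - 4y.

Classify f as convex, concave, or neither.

f is quadratic, so its Hessian is the constant matrix H = [[-6, -8], [-8, -12]].
det(H) = 8, tr(H) = -18.
det(H) > 0 and tr(H) < 0, so H is negative definite everywhere: concave.

concave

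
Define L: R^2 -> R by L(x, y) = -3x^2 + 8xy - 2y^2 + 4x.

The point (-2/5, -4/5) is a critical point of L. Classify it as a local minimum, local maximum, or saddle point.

The Hessian of L is constant: H = [[-6, 8], [8, -4]].
det(H) = (-6)·(-4) − 8² = -40.
Since det(H) < 0, H is indefinite and the critical point is a saddle point.

saddle point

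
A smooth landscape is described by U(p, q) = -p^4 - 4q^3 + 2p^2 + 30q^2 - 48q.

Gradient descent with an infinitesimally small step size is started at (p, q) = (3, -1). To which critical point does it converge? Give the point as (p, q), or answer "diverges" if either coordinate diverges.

diverges

U is separable, so gradient descent decouples: p follows -∂U/∂p, q follows -∂U/∂q.
∂U/∂p = -4p(p - 1)(p + 1); at p=3 this is -96, so p increases.
∂U/∂q = -12(q - 4)(q - 1); at q=-1 this is -120, so q increases.
The p-coordinate has no critical point in that direction and runs off to infinity.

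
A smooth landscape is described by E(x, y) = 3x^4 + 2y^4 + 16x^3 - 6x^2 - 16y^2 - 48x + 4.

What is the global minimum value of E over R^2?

-188

E(x,y) separates as P(x) + Q(y) + 4, so its minimum is min P + min Q + 4.
P'(x) = 12(x - 1)(x + 1)(x + 4) vanishes at x ∈ {-4, -1, 1}; Q'(y) = 8y(y - 2)(y + 2) vanishes at y ∈ {-2, 0, 2}.
Local minima of P (where P''>0): P(-4)=-160, P(1)=-35. Local minima of Q: Q(-2)=-32, Q(2)=-32.
So the global minimum of E is P(-4) + Q(-2) + 4 = -160 − 32 + 4 = -188, attained at (-4, -2).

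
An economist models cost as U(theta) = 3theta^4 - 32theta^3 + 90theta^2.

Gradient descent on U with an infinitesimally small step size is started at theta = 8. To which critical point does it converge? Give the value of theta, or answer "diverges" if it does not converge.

5

U'(theta) = 12theta(theta - 5)(theta - 3), so U'(8) = 1440.
Gradient descent moves in the -U' direction, i.e. theta is decreasing.
The nearest critical point in that direction is theta = 5, where U'' = 120 > 0 (a local minimum). The iterate converges there.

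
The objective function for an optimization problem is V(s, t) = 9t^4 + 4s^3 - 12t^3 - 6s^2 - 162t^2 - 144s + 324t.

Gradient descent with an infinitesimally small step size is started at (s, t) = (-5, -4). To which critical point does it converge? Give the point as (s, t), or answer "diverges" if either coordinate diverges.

diverges

V is separable, so gradient descent decouples: s follows -∂V/∂s, t follows -∂V/∂t.
∂V/∂s = 12(s - 4)(s + 3); at s=-5 this is 216, so s decreases.
∂V/∂t = 36(t - 3)(t - 1)(t + 3); at t=-4 this is -1260, so t increases.
The s-coordinate has no critical point in that direction and runs off to infinity.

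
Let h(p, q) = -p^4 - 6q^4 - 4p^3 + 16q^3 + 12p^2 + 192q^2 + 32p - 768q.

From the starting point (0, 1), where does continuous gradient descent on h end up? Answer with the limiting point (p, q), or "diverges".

(-1, 2)

h is separable, so gradient descent decouples: p follows -∂h/∂p, q follows -∂h/∂q.
∂h/∂p = -4(p - 2)(p + 1)(p + 4); at p=0 this is 32, so p decreases.
∂h/∂q = -24(q - 4)(q - 2)(q + 4); at q=1 this is -360, so q increases.
p converges to its nearest critical value -1 (a local min of the p-part); q converges to 2. The iterate converges to (-1, 2).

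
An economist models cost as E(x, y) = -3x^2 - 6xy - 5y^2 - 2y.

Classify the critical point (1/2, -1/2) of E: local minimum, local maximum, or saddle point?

The Hessian of E is constant: H = [[-6, -6], [-6, -10]].
det(H) = (-6)·(-10) − (-6)² = 24.
det(H) > 0 and tr(H) = -16 < 0, so H is negative definite and the point is a local maximum.

local maximum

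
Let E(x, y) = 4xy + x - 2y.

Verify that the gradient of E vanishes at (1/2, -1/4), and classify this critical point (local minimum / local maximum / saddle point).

∇E = (4y + 1, 4x - 2); substituting (1/2, -1/4) gives ∇E = (0, 0), so (1/2, -1/4) is indeed a critical point.
The Hessian of E is constant: H = [[0, 4], [4, 0]].
det(H) = 0·0 − 4² = -16.
Since det(H) < 0, H is indefinite and the critical point is a saddle point.

saddle point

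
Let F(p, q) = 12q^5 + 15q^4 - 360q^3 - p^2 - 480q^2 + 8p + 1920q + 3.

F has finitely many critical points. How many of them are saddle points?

2

F separates as a function of p plus a function of q, so ∇F=0 decouples.
∂F/∂p = -2(p - 4) = 0 at p ∈ {4}; ∂F/∂q = 60(q - 4)(q - 1)(q + 2)(q + 4) = 0 at q ∈ {-4, -2, 1, 4}.
The Hessian is diagonal: diag(F_pp, F_qq). Second derivatives: F_pp(4)=-2; F_qq(-4)=-4800, F_qq(-2)=2160, F_qq(1)=-2700, F_qq(4)=8640.
Saddle points occur where the two diagonal entries have opposite signs: (4, -2), (4, 4). Count: 2.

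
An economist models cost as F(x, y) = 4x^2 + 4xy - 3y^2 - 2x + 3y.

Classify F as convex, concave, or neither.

F is quadratic, so its Hessian is the constant matrix H = [[8, 4], [4, -6]].
det(H) = -64, tr(H) = 2.
det(H) < 0, so H is indefinite: neither convex nor concave.

neither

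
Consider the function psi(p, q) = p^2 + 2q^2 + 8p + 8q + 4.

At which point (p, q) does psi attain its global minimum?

psi(p,q) separates as A(p) + B(q) + 4, so its minimum is min A + min B + 4.
A'(p) = 2p + 8 vanishes at p ∈ {-4}; B'(q) = 4q + 8 vanishes at q ∈ {-2}.
Local minima of A (where A''>0): A(-4)=-16. Local minima of B: B(-2)=-8.
So the global minimum of psi is A(-4) + B(-2) + 4 = -16 − 8 + 4 = -20, attained at (-4, -2).

(-4, -2)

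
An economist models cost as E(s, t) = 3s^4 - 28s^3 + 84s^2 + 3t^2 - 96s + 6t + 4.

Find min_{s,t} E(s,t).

-63

E(s,t) separates as P(s) + Q(t) + 4, so its minimum is min P + min Q + 4.
P'(s) = 12(s - 4)(s - 2)(s - 1) vanishes at s ∈ {1, 2, 4}; Q'(t) = 6(t + 1) vanishes at t ∈ {-1}.
Local minima of P (where P''>0): P(1)=-37, P(4)=-64. Local minima of Q: Q(-1)=-3.
So the global minimum of E is P(4) + Q(-1) + 4 = -64 − 3 + 4 = -63, attained at (4, -1).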